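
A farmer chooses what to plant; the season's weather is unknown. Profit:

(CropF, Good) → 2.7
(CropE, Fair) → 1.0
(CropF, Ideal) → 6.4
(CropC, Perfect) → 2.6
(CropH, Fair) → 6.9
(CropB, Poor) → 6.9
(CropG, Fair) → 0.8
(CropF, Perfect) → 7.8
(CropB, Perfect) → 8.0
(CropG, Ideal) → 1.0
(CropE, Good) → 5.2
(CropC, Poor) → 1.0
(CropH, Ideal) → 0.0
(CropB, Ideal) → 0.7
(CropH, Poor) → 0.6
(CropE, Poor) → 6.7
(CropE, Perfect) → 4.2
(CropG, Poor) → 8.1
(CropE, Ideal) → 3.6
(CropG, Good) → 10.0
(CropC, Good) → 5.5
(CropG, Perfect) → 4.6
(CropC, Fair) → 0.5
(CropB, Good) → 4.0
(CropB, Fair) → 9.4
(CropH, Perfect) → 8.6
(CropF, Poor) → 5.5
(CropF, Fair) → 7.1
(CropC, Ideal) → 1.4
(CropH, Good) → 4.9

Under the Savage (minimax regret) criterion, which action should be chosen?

Column bests: Poor=8.1, Fair=9.4, Good=10.0, Ideal=6.4, Perfect=8.6.
CropC regrets: 7.1, 8.9, 4.5, 5.0, 6.0 → max 8.9
CropB regrets: 1.2, 0.0, 6.0, 5.7, 0.6 → max 6.0
CropF regrets: 2.6, 2.3, 7.3, 0.0, 0.8 → max 7.3
CropH regrets: 7.5, 2.5, 5.1, 6.4, 0.0 → max 7.5
CropG regrets: 0.0, 8.6, 0.0, 5.4, 4.0 → max 8.6
CropE regrets: 1.4, 8.4, 4.8, 2.8, 4.4 → max 8.4
Smallest max regret = 6.0 → CropB.

CropB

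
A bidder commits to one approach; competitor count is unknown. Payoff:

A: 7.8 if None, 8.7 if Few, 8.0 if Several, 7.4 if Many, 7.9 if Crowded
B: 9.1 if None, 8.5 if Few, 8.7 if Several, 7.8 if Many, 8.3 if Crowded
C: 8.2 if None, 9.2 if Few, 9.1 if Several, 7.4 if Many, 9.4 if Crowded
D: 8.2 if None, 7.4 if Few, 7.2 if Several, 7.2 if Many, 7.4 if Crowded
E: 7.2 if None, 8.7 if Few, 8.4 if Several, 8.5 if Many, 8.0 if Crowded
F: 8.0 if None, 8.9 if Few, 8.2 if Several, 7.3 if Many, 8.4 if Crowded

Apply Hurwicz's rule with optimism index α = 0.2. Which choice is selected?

A: 0.2·8.7 + 0.8·7.4 = 7.66
B: 0.2·9.1 + 0.8·7.8 = 8.06
C: 0.2·9.4 + 0.8·7.4 = 7.8
D: 0.2·8.2 + 0.8·7.2 = 7.4
E: 0.2·8.7 + 0.8·7.2 = 7.5
F: 0.2·8.9 + 0.8·7.3 = 7.62
Highest Hurwicz score = 8.06 → B.

B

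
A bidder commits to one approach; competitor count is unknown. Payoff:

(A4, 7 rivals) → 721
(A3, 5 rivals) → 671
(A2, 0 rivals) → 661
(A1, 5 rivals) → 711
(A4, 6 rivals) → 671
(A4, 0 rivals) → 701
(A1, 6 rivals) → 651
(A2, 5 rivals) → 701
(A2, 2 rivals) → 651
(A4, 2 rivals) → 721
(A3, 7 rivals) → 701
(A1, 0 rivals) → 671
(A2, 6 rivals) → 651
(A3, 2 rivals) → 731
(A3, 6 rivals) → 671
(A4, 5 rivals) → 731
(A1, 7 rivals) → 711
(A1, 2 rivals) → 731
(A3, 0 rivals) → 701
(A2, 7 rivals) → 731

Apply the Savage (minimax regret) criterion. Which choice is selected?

A4

Column bests: 0 rivals=701, 2 rivals=731, 5 rivals=731, 6 rivals=671, 7 rivals=731.
A1 regrets: 30, 0, 20, 20, 20 → max 30
A2 regrets: 40, 80, 30, 20, 0 → max 80
A3 regrets: 0, 0, 60, 0, 30 → max 60
A4 regrets: 0, 10, 0, 0, 10 → max 10
Smallest max regret = 10 → A4.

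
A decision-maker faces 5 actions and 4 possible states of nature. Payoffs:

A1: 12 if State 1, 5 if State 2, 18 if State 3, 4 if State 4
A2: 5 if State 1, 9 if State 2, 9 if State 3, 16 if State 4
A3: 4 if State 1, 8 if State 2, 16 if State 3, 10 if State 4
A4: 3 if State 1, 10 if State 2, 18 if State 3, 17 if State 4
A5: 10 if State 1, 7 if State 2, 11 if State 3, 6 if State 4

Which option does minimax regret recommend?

A3

Column bests: State 1=12, State 2=10, State 3=18, State 4=17.
A1 regrets: 0, 5, 0, 13 → max 13
A2 regrets: 7, 1, 9, 1 → max 9
A3 regrets: 8, 2, 2, 7 → max 8
A4 regrets: 9, 0, 0, 0 → max 9
A5 regrets: 2, 3, 7, 11 → max 11
Smallest max regret = 8 → A3.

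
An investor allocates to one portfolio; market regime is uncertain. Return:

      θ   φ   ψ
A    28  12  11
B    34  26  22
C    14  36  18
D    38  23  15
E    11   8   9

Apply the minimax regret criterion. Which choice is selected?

Column bests: θ=38, φ=36, ψ=22.
A regrets: 10, 24, 11 → max 24
B regrets: 4, 10, 0 → max 10
C regrets: 24, 0, 4 → max 24
D regrets: 0, 13, 7 → max 13
E regrets: 27, 28, 13 → max 28
Smallest max regret = 10 → B.

B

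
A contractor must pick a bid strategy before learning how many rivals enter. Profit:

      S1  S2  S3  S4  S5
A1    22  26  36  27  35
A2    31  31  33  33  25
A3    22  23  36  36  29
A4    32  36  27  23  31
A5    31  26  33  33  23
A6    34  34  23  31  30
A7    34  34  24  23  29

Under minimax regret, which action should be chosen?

A2

Column bests: S1=34, S2=36, S3=36, S4=36, S5=35.
A1 regrets: 12, 10, 0, 9, 0 → max 12
A2 regrets: 3, 5, 3, 3, 10 → max 10
A3 regrets: 12, 13, 0, 0, 6 → max 13
A4 regrets: 2, 0, 9, 13, 4 → max 13
A5 regrets: 3, 10, 3, 3, 12 → max 12
A6 regrets: 0, 2, 13, 5, 5 → max 13
A7 regrets: 0, 2, 12, 13, 6 → max 13
Smallest max regret = 10 → A2.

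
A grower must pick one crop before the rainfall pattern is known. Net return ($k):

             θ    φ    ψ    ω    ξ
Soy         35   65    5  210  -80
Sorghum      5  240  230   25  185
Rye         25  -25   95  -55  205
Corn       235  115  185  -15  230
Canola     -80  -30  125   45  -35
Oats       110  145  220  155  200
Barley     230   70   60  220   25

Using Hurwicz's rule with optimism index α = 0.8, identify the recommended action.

Soy: 0.8·210 + 0.2·(-80) = 152
Sorghum: 0.8·240 + 0.2·5 = 193
Rye: 0.8·205 + 0.2·(-55) = 153
Corn: 0.8·235 + 0.2·(-15) = 185
Canola: 0.8·125 + 0.2·(-80) = 84
Oats: 0.8·220 + 0.2·110 = 198
Barley: 0.8·230 + 0.2·25 = 189
Highest Hurwicz score = 198 → Oats.

Oats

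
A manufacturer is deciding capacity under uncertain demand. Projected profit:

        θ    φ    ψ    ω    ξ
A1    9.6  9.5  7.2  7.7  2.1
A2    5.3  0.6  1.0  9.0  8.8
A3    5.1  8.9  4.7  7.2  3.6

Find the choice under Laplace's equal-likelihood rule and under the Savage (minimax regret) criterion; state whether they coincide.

laplace → A1; minimax regret → A3 (disagree)

Row averages: A1=7.22, A2=4.94, A3=5.9
Highest average = 7.22 → A1.
Column bests: θ=9.6, φ=9.5, ψ=7.2, ω=9.0, ξ=8.8.
A1 regrets: 0.0, 0.0, 0.0, 1.3, 6.7 → max 6.7
A2 regrets: 4.3, 8.9, 6.2, 0.0, 0.0 → max 8.9
A3 regrets: 4.5, 0.6, 2.5, 1.8, 5.2 → max 5.2
Smallest max regret = 5.2 → A3.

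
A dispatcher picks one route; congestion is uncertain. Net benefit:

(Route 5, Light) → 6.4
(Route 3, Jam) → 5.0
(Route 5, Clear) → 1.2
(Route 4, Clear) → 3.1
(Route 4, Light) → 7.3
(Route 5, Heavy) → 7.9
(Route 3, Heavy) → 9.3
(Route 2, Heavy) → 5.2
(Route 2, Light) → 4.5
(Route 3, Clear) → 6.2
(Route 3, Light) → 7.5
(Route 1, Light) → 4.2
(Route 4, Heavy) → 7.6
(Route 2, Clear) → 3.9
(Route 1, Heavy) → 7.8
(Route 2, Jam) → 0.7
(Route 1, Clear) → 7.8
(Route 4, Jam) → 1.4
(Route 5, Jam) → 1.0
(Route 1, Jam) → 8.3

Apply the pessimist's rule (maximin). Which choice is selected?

Row minima: Route 1=4.2, Route 2=0.7, Route 3=5.0, Route 4=1.4, Route 5=1.0
Best worst-case = 5.0 → Route 3.

Route 3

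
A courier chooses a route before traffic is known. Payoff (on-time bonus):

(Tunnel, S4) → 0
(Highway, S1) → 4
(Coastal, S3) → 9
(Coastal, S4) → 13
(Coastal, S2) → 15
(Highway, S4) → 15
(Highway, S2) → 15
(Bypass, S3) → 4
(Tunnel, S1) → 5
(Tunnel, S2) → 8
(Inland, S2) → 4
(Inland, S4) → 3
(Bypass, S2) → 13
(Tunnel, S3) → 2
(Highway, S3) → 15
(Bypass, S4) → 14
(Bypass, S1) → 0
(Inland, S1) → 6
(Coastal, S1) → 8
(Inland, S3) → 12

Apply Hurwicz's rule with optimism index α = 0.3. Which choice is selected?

Coastal

Tunnel: 0.3·8 + 0.7·0 = 2.4
Bypass: 0.3·14 + 0.7·0 = 4.2
Inland: 0.3·12 + 0.7·3 = 5.7
Coastal: 0.3·15 + 0.7·8 = 10.1
Highway: 0.3·15 + 0.7·4 = 7.3
Highest Hurwicz score = 10.1 → Coastal.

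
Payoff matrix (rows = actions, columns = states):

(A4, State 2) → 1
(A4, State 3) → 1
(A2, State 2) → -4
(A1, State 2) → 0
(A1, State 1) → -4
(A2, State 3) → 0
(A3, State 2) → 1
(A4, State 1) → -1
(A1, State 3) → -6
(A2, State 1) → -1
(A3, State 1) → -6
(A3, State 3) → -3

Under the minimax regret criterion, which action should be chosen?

A4

Column bests: State 1=-1, State 2=1, State 3=1.
A1 regrets: 3, 1, 7 → max 7
A2 regrets: 0, 5, 1 → max 5
A3 regrets: 5, 0, 4 → max 5
A4 regrets: 0, 0, 0 → max 0
Smallest max regret = 0 → A4.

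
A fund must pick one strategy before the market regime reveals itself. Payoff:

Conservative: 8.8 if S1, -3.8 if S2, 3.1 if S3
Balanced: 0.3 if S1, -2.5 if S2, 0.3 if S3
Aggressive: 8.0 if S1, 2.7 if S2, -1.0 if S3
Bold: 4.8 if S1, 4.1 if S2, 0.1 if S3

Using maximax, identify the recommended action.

Row maxima: Conservative=8.8, Balanced=0.3, Aggressive=8.0, Bold=4.8
Best best-case = 8.8 → Conservative.

Conservative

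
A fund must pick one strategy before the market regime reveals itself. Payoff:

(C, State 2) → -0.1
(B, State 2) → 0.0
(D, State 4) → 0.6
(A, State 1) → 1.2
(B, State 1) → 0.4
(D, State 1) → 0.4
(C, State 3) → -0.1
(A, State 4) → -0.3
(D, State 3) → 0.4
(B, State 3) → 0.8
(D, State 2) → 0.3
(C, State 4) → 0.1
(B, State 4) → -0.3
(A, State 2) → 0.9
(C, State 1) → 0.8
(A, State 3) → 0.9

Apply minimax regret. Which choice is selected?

D

Column bests: State 1=1.2, State 2=0.9, State 3=0.9, State 4=0.6.
A regrets: 0.0, 0.0, 0.0, 0.9 → max 0.9
B regrets: 0.8, 0.9, 0.1, 0.9 → max 0.9
C regrets: 0.4, 1.0, 1.0, 0.5 → max 1.0
D regrets: 0.8, 0.6, 0.5, 0.0 → max 0.8
Smallest max regret = 0.8 → D.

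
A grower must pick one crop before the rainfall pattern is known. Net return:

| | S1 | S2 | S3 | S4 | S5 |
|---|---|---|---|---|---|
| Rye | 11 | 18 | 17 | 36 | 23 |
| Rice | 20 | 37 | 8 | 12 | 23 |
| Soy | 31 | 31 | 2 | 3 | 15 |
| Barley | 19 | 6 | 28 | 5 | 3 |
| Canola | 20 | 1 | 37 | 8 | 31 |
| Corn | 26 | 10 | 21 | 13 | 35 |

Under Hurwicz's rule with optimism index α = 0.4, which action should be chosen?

Rye

Rye: 0.4·36 + 0.6·11 = 21
Rice: 0.4·37 + 0.6·8 = 19.6
Soy: 0.4·31 + 0.6·2 = 13.6
Barley: 0.4·28 + 0.6·3 = 13
Canola: 0.4·37 + 0.6·1 = 15.4
Corn: 0.4·35 + 0.6·10 = 20
Highest Hurwicz score = 21 → Rye.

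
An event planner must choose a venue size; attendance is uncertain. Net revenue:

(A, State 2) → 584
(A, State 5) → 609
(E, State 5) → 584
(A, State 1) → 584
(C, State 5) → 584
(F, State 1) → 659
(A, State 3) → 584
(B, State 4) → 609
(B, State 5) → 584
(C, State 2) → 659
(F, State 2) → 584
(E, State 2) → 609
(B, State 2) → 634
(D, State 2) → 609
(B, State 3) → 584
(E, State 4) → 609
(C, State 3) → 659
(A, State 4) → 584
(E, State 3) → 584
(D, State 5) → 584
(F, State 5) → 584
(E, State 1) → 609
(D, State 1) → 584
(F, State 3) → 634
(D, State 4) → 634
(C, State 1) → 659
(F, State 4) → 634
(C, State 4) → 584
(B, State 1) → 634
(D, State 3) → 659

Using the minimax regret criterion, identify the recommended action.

C

Column bests: State 1=659, State 2=659, State 3=659, State 4=634, State 5=609.
A regrets: 75, 75, 75, 50, 0 → max 75
B regrets: 25, 25, 75, 25, 25 → max 75
C regrets: 0, 0, 0, 50, 25 → max 50
D regrets: 75, 50, 0, 0, 25 → max 75
E regrets: 50, 50, 75, 25, 25 → max 75
F regrets: 0, 75, 25, 0, 25 → max 75
Smallest max regret = 50 → C.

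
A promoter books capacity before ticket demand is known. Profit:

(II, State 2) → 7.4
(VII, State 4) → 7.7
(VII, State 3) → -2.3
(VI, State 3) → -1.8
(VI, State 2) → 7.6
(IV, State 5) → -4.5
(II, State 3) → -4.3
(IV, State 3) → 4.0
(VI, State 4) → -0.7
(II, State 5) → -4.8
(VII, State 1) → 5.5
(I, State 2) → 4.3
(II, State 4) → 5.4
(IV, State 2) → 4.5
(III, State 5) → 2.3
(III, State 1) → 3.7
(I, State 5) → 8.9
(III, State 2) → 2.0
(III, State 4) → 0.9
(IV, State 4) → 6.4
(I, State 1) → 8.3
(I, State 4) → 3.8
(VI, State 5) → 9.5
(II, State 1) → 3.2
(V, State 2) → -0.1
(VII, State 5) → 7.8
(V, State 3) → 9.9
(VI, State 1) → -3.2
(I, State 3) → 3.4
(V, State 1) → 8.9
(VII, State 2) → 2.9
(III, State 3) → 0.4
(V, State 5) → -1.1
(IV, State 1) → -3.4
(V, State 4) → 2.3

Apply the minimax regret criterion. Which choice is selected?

Column bests: State 1=8.9, State 2=7.6, State 3=9.9, State 4=7.7, State 5=9.5.
I regrets: 0.6, 3.3, 6.5, 3.9, 0.6 → max 6.5
II regrets: 5.7, 0.2, 14.2, 2.3, 14.3 → max 14.3
III regrets: 5.2, 5.6, 9.5, 6.8, 7.2 → max 9.5
IV regrets: 12.3, 3.1, 5.9, 1.3, 14.0 → max 14.0
V regrets: 0.0, 7.7, 0.0, 5.4, 10.6 → max 10.6
VI regrets: 12.1, 0.0, 11.7, 8.4, 0.0 → max 12.1
VII regrets: 3.4, 4.7, 12.2, 0.0, 1.7 → max 12.2
Smallest max regret = 6.5 → I.

I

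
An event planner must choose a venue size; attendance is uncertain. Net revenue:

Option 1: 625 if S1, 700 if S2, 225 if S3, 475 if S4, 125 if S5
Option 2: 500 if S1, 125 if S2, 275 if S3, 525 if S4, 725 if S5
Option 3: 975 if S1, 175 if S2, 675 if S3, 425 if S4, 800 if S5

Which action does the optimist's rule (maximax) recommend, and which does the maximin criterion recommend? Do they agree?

maximax → Option 3; maximin → Option 3 (agree)

Row maxima: Option 1=700, Option 2=725, Option 3=975
Best best-case = 975 → Option 3.
Row minima: Option 1=125, Option 2=125, Option 3=175
Best worst-case = 175 → Option 3.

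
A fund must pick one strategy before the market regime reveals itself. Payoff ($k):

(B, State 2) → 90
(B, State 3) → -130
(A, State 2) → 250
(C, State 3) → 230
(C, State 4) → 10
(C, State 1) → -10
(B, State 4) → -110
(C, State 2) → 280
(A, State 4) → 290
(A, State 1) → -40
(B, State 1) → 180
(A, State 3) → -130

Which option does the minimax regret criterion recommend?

C

Column bests: State 1=180, State 2=280, State 3=230, State 4=290.
A regrets: 220, 30, 360, 0 → max 360
B regrets: 0, 190, 360, 400 → max 400
C regrets: 190, 0, 0, 280 → max 280
Smallest max regret = 280 → C.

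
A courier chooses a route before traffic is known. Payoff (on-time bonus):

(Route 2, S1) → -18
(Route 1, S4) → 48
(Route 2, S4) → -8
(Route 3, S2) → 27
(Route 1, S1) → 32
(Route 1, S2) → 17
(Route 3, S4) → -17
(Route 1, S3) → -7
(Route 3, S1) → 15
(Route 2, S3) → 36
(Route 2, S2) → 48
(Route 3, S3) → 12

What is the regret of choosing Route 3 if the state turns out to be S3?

24

Best payoff under S3 is 36.
Regret = 36 − 12 = 24.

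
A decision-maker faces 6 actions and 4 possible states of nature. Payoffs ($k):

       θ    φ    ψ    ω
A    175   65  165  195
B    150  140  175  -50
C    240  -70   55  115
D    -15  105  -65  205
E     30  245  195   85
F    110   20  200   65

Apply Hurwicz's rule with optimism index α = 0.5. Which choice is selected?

A: 0.5·195 + 0.5·65 = 130
B: 0.5·175 + 0.5·(-50) = 62.5
C: 0.5·240 + 0.5·(-70) = 85
D: 0.5·205 + 0.5·(-65) = 70
E: 0.5·245 + 0.5·30 = 137.5
F: 0.5·200 + 0.5·20 = 110
Highest Hurwicz score = 137.5 → E.

E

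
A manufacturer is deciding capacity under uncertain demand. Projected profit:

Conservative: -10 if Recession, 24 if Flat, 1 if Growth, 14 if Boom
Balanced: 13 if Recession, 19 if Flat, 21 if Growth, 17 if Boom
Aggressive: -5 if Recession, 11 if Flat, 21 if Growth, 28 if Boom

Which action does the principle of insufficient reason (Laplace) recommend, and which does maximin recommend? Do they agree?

Row averages: Conservative=7.25, Balanced=17.5, Aggressive=13.75
Highest average = 17.5 → Balanced.
Row minima: Conservative=-10, Balanced=13, Aggressive=-5
Best worst-case = 13 → Balanced.

laplace → Balanced; maximin → Balanced (agree)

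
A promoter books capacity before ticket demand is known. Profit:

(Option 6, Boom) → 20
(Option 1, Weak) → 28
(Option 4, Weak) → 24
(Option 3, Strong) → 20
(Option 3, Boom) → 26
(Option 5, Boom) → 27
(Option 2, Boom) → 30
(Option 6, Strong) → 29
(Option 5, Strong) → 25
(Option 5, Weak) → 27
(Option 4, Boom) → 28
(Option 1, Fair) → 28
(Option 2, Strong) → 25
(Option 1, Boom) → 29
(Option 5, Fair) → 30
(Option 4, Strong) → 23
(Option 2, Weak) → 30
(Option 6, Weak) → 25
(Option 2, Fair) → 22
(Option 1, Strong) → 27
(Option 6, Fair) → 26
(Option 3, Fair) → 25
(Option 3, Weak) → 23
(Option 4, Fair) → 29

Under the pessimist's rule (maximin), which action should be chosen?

Row minima: Option 1=27, Option 2=22, Option 3=20, Option 4=23, Option 5=25, Option 6=20
Best worst-case = 27 → Option 1.

Option 1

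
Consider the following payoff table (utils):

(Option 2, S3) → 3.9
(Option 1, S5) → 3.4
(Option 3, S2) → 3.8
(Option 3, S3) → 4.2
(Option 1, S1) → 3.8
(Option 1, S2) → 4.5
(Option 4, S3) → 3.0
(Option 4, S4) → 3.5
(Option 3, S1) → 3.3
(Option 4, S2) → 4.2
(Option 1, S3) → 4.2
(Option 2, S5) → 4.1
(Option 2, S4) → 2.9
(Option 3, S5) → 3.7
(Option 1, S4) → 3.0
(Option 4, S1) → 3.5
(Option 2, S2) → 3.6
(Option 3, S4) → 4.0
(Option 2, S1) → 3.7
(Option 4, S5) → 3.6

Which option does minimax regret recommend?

Column bests: S1=3.8, S2=4.5, S3=4.2, S4=4.0, S5=4.1.
Option 1 regrets: 0.0, 0.0, 0.0, 1.0, 0.7 → max 1.0
Option 2 regrets: 0.1, 0.9, 0.3, 1.1, 0.0 → max 1.1
Option 3 regrets: 0.5, 0.7, 0.0, 0.0, 0.4 → max 0.7
Option 4 regrets: 0.3, 0.3, 1.2, 0.5, 0.5 → max 1.2
Smallest max regret = 0.7 → Option 3.

Option 3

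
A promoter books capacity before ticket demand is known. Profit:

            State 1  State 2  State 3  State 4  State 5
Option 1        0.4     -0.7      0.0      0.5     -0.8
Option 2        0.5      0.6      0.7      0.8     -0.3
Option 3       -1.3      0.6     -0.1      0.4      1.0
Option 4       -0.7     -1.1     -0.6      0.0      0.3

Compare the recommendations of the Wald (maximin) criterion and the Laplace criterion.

Row minima: Option 1=-0.8, Option 2=-0.3, Option 3=-1.3, Option 4=-1.1
Best worst-case = -0.3 → Option 2.
Row averages: Option 1=-0.12, Option 2=0.46, Option 3=0.12, Option 4=-0.42
Highest average = 0.46 → Option 2.

maximin → Option 2; laplace → Option 2 (agree)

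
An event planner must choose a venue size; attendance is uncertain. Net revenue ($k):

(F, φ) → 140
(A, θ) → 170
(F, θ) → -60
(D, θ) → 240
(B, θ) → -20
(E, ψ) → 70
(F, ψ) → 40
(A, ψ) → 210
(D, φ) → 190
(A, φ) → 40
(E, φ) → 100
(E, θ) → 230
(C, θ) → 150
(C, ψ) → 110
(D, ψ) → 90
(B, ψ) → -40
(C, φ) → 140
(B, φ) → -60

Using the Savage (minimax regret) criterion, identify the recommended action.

C

Column bests: θ=240, φ=190, ψ=210.
A regrets: 70, 150, 0 → max 150
B regrets: 260, 250, 250 → max 260
C regrets: 90, 50, 100 → max 100
D regrets: 0, 0, 120 → max 120
E regrets: 10, 90, 140 → max 140
F regrets: 300, 50, 170 → max 300
Smallest max regret = 100 → C.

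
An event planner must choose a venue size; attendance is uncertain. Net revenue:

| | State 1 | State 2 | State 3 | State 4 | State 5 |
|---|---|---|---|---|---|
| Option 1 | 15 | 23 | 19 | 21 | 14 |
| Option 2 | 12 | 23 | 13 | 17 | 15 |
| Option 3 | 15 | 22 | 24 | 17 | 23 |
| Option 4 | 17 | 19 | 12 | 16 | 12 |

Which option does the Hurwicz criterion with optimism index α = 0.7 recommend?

Option 3

Option 1: 0.7·23 + 0.3·14 = 20.3
Option 2: 0.7·23 + 0.3·12 = 19.7
Option 3: 0.7·24 + 0.3·15 = 21.3
Option 4: 0.7·19 + 0.3·12 = 16.9
Highest Hurwicz score = 21.3 → Option 3.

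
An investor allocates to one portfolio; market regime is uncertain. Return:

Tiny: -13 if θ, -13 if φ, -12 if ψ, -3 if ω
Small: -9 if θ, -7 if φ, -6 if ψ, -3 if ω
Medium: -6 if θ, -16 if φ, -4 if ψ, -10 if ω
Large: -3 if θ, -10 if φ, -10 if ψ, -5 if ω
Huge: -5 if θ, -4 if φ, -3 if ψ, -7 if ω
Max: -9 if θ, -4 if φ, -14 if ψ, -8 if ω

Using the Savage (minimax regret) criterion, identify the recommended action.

Column bests: θ=-3, φ=-4, ψ=-3, ω=-3.
Tiny regrets: 10, 9, 9, 0 → max 10
Small regrets: 6, 3, 3, 0 → max 6
Medium regrets: 3, 12, 1, 7 → max 12
Large regrets: 0, 6, 7, 2 → max 7
Huge regrets: 2, 0, 0, 4 → max 4
Max regrets: 6, 0, 11, 5 → max 11
Smallest max regret = 4 → Huge.

Huge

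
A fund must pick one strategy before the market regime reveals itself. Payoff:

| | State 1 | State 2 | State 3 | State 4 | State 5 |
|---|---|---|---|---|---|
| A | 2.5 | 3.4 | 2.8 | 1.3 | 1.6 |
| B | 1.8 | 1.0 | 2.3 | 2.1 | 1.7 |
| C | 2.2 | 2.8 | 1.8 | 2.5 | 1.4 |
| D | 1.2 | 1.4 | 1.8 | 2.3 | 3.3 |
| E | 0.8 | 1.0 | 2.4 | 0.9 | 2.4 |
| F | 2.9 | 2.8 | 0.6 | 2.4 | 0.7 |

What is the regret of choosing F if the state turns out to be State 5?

2.6

Best payoff under State 5 is 3.3.
Regret = 3.3 − 0.7 = 2.6.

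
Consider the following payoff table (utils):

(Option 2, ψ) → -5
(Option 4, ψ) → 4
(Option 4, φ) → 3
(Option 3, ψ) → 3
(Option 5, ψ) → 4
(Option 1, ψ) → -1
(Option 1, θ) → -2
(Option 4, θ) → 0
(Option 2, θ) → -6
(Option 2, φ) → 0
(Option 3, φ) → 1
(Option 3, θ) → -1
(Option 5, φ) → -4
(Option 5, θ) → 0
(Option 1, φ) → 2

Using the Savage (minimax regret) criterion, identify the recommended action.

Column bests: θ=0, φ=3, ψ=4.
Option 1 regrets: 2, 1, 5 → max 5
Option 2 regrets: 6, 3, 9 → max 9
Option 3 regrets: 1, 2, 1 → max 2
Option 4 regrets: 0, 0, 0 → max 0
Option 5 regrets: 0, 7, 0 → max 7
Smallest max regret = 0 → Option 4.

Option 4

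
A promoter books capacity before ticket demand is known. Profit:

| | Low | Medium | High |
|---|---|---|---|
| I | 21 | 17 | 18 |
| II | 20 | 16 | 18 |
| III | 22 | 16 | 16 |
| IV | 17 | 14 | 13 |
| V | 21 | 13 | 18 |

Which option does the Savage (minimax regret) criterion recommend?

I

Column bests: Low=22, Medium=17, High=18.
I regrets: 1, 0, 0 → max 1
II regrets: 2, 1, 0 → max 2
III regrets: 0, 1, 2 → max 2
IV regrets: 5, 3, 5 → max 5
V regrets: 1, 4, 0 → max 4
Smallest max regret = 1 → I.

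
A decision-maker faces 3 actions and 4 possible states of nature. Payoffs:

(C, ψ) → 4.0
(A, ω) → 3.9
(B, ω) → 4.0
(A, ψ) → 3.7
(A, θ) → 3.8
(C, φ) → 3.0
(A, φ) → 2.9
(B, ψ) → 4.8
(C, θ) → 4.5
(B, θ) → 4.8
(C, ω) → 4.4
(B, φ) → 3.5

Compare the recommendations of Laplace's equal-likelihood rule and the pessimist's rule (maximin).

Row averages: A=3.575, B=4.275, C=3.975
Highest average = 4.275 → B.
Row minima: A=2.9, B=3.5, C=3.0
Best worst-case = 3.5 → B.

laplace → B; maximin → B (agree)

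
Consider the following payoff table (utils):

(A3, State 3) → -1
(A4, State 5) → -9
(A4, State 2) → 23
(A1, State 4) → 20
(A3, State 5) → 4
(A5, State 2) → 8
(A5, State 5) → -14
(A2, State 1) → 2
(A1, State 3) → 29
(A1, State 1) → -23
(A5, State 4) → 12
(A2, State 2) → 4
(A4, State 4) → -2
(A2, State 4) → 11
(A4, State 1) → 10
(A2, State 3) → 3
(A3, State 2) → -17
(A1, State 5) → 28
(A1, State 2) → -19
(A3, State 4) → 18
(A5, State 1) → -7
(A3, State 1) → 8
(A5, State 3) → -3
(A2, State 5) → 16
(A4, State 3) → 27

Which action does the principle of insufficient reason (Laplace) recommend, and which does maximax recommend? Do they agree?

Row averages: A1=7, A2=7.2, A3=2.4, A4=9.8, A5=-0.8
Highest average = 9.8 → A4.
Row maxima: A1=29, A2=16, A3=18, A4=27, A5=12
Best best-case = 29 → A1.

laplace → A4; maximax → A1 (disagree)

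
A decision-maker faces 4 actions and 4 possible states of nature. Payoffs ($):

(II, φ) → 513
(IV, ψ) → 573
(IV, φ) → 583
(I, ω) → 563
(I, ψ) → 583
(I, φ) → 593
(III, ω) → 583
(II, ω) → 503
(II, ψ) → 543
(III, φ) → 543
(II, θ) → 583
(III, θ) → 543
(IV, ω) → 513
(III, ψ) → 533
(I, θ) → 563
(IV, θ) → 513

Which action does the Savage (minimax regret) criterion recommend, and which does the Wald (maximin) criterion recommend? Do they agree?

Column bests: θ=583, φ=593, ψ=583, ω=583.
I regrets: 20, 0, 0, 20 → max 20
II regrets: 0, 80, 40, 80 → max 80
III regrets: 40, 50, 50, 0 → max 50
IV regrets: 70, 10, 10, 70 → max 70
Smallest max regret = 20 → I.
Row minima: I=563, II=503, III=533, IV=513
Best worst-case = 563 → I.

minimax regret → I; maximin → I (agree)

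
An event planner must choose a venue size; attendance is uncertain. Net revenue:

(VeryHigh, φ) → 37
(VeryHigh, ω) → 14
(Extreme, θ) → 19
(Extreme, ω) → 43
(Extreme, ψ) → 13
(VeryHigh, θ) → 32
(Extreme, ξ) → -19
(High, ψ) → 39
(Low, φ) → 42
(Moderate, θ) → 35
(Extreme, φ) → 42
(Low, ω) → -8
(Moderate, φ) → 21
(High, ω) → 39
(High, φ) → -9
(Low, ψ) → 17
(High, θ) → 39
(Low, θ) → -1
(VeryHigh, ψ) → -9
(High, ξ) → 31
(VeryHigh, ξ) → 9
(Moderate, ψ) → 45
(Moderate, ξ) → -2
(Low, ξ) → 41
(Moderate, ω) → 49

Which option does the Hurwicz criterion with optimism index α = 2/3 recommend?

Moderate

Low: 2/3·42 + 1/3·(-8) = 76/3
Moderate: 2/3·49 + 1/3·(-2) = 32
High: 2/3·39 + 1/3·(-9) = 23
VeryHigh: 2/3·37 + 1/3·(-9) = 65/3
Extreme: 2/3·43 + 1/3·(-19) = 67/3
Highest Hurwicz score = 32 → Moderate.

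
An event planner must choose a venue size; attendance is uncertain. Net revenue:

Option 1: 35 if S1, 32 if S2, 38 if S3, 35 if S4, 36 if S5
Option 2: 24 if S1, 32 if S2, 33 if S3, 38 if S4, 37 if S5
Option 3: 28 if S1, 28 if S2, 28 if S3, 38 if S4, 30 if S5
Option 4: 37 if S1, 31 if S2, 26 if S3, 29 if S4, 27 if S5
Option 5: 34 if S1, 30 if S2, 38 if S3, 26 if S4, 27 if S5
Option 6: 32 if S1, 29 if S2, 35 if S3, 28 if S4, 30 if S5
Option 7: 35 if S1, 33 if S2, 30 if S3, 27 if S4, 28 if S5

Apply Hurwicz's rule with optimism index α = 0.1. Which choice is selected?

Option 1

Option 1: 0.1·38 + 0.9·32 = 32.6
Option 2: 0.1·38 + 0.9·24 = 25.4
Option 3: 0.1·38 + 0.9·28 = 29
Option 4: 0.1·37 + 0.9·26 = 27.1
Option 5: 0.1·38 + 0.9·26 = 27.2
Option 6: 0.1·35 + 0.9·28 = 28.7
Option 7: 0.1·35 + 0.9·27 = 27.8
Highest Hurwicz score = 32.6 → Option 1.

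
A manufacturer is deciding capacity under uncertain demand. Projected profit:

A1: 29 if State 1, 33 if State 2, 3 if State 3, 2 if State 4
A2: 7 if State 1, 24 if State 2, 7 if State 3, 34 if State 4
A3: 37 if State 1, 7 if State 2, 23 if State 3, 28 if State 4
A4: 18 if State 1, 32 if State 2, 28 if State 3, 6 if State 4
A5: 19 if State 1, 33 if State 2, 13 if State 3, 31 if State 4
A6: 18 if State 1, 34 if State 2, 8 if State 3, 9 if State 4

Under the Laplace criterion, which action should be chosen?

Row averages: A1=16.75, A2=18, A3=23.75, A4=21, A5=24, A6=17.25
Highest average = 24 → A5.

A5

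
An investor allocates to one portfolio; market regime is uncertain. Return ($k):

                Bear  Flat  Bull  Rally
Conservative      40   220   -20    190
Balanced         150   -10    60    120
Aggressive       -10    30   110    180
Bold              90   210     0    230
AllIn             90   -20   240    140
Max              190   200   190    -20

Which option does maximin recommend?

Row minima: Conservative=-20, Balanced=-10, Aggressive=-10, Bold=0, AllIn=-20, Max=-20
Best worst-case = 0 → Bold.

Bold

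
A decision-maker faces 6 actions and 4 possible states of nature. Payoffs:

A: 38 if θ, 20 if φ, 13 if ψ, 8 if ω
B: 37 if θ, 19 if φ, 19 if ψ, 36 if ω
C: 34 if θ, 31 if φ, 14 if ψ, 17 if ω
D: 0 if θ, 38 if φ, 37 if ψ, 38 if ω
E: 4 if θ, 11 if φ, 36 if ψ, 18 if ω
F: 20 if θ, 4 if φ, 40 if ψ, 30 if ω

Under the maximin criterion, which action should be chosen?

Row minima: A=8, B=19, C=14, D=0, E=4, F=4
Best worst-case = 19 → B.

B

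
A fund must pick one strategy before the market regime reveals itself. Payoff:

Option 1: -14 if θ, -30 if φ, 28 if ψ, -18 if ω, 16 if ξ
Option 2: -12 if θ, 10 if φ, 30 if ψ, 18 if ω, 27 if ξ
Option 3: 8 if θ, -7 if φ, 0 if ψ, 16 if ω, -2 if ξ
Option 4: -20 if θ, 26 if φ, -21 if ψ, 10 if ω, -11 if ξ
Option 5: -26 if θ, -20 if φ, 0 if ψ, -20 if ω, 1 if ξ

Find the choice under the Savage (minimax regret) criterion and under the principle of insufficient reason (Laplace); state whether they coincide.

minimax regret → Option 2; laplace → Option 2 (agree)

Column bests: θ=8, φ=26, ψ=30, ω=18, ξ=27.
Option 1 regrets: 22, 56, 2, 36, 11 → max 56
Option 2 regrets: 20, 16, 0, 0, 0 → max 20
Option 3 regrets: 0, 33, 30, 2, 29 → max 33
Option 4 regrets: 28, 0, 51, 8, 38 → max 51
Option 5 regrets: 34, 46, 30, 38, 26 → max 46
Smallest max regret = 20 → Option 2.
Row averages: Option 1=-3.6, Option 2=14.6, Option 3=3, Option 4=-3.2, Option 5=-13
Highest average = 14.6 → Option 2.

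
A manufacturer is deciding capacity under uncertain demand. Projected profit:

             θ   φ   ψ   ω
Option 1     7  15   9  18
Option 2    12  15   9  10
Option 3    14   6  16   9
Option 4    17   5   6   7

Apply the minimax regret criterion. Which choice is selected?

Column bests: θ=17, φ=15, ψ=16, ω=18.
Option 1 regrets: 10, 0, 7, 0 → max 10
Option 2 regrets: 5, 0, 7, 8 → max 8
Option 3 regrets: 3, 9, 0, 9 → max 9
Option 4 regrets: 0, 10, 10, 11 → max 11
Smallest max regret = 8 → Option 2.

Option 2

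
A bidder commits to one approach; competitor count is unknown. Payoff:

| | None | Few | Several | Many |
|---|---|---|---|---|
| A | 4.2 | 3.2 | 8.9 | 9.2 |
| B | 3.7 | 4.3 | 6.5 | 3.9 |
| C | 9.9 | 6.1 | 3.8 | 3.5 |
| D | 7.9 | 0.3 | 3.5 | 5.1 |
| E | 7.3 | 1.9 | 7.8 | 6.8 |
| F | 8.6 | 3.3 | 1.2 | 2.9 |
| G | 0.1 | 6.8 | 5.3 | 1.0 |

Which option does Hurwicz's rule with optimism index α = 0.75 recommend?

A: 0.75·9.2 + 0.25·3.2 = 7.7
B: 0.75·6.5 + 0.25·3.7 = 5.8
C: 0.75·9.9 + 0.25·3.5 = 8.3
D: 0.75·7.9 + 0.25·0.3 = 6
E: 0.75·7.8 + 0.25·1.9 = 6.325
F: 0.75·8.6 + 0.25·1.2 = 6.75
G: 0.75·6.8 + 0.25·0.1 = 5.125
Highest Hurwicz score = 8.3 → C.

C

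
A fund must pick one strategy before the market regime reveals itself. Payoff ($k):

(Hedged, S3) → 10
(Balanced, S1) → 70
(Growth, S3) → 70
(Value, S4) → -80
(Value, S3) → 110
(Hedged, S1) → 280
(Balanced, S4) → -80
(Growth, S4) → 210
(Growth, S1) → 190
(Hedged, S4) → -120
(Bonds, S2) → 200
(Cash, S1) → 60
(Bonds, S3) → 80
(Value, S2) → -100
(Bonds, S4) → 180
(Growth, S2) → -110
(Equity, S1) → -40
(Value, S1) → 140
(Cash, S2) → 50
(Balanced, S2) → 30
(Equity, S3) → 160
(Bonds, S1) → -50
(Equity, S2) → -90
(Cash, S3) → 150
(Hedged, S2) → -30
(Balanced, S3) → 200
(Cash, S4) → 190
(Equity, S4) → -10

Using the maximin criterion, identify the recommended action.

Cash

Row minima: Value=-100, Equity=-90, Growth=-110, Bonds=-50, Cash=50, Balanced=-80, Hedged=-120
Best worst-case = 50 → Cash.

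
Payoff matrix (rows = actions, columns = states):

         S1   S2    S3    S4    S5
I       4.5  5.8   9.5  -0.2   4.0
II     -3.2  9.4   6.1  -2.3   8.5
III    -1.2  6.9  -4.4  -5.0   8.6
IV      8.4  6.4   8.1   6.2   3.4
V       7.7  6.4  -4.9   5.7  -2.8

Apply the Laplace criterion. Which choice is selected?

Row averages: I=4.72, II=3.7, III=0.98, IV=6.5, V=2.42
Highest average = 6.5 → IV.

IV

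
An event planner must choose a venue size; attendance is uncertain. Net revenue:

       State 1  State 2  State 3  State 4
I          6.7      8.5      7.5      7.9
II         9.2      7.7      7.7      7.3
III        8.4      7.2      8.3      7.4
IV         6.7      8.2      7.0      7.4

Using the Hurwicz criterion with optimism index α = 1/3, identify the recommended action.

I: 1/3·8.5 + 2/3·6.7 = 7.3
II: 1/3·9.2 + 2/3·7.3 = 119/15
III: 1/3·8.4 + 2/3·7.2 = 7.6
IV: 1/3·8.2 + 2/3·6.7 = 7.2
Highest Hurwicz score = 119/15 → II.

II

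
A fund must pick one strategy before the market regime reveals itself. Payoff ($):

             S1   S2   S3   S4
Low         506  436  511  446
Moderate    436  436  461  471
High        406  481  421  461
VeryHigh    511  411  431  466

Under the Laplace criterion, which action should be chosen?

Low

Row averages: Low=474.75, Moderate=451, High=442.25, VeryHigh=454.75
Highest average = 474.75 → Low.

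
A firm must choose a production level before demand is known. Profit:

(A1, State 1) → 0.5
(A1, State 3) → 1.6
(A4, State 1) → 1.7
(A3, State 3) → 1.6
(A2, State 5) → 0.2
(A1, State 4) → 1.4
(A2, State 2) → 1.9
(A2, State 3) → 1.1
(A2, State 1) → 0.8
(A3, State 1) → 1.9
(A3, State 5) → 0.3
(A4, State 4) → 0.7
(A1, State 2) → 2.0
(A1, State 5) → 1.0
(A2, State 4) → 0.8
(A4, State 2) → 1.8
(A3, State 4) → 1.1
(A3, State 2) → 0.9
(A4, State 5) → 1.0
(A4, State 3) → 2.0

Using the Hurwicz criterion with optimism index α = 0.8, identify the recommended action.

A1: 0.8·2.0 + 0.2·0.5 = 1.7
A2: 0.8·1.9 + 0.2·0.2 = 1.56
A3: 0.8·1.9 + 0.2·0.3 = 1.58
A4: 0.8·2.0 + 0.2·0.7 = 1.74
Highest Hurwicz score = 1.74 → A4.

A4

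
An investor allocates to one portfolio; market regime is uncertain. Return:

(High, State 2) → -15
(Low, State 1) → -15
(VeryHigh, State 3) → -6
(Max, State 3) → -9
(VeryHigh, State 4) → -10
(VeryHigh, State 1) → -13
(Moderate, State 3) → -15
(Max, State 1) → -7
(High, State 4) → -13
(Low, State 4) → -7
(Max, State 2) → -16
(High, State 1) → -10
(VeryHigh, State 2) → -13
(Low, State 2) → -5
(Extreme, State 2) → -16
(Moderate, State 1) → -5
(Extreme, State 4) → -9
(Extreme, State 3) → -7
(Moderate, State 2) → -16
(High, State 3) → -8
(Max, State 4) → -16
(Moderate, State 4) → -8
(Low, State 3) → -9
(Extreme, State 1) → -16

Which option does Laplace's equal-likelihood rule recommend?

Row averages: Low=-9, Moderate=-11, High=-11.5, VeryHigh=-10.5, Extreme=-12, Max=-12
Highest average = -9 → Low.

Low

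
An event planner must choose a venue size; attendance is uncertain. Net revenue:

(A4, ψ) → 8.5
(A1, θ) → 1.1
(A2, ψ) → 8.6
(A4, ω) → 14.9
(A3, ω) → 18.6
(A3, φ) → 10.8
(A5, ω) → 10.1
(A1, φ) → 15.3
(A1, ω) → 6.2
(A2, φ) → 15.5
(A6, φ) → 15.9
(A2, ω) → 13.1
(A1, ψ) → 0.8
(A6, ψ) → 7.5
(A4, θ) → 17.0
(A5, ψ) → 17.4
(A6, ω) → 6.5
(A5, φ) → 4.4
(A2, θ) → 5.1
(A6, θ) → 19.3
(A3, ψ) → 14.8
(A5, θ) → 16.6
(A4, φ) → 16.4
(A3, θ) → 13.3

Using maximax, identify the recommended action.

A6

Row maxima: A1=15.3, A2=15.5, A3=18.6, A4=17.0, A5=17.4, A6=19.3
Best best-case = 19.3 → A6.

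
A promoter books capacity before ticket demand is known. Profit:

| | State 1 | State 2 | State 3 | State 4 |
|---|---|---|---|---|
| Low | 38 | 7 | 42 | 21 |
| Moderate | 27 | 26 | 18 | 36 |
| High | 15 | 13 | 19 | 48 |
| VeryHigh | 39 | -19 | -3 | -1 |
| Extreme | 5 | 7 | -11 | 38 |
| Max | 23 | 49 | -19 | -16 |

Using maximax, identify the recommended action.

Row maxima: Low=42, Moderate=36, High=48, VeryHigh=39, Extreme=38, Max=49
Best best-case = 49 → Max.

Max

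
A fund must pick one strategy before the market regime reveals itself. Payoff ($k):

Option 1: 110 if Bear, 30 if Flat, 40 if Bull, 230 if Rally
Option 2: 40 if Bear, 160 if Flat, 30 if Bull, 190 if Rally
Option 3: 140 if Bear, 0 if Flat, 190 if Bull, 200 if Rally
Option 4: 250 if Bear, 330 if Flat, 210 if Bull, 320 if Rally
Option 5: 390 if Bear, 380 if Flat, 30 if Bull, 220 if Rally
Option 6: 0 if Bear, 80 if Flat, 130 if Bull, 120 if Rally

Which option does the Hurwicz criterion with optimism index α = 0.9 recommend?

Option 1: 0.9·230 + 0.1·30 = 210
Option 2: 0.9·190 + 0.1·30 = 174
Option 3: 0.9·200 + 0.1·0 = 180
Option 4: 0.9·330 + 0.1·210 = 318
Option 5: 0.9·390 + 0.1·30 = 354
Option 6: 0.9·130 + 0.1·0 = 117
Highest Hurwicz score = 354 → Option 5.

Option 5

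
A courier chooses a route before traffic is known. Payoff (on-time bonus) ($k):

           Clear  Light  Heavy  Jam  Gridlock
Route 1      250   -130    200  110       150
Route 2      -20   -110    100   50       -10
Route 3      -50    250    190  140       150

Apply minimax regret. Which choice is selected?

Route 3

Column bests: Clear=250, Light=250, Heavy=200, Jam=140, Gridlock=150.
Route 1 regrets: 0, 380, 0, 30, 0 → max 380
Route 2 regrets: 270, 360, 100, 90, 160 → max 360
Route 3 regrets: 300, 0, 10, 0, 0 → max 300
Smallest max regret = 300 → Route 3.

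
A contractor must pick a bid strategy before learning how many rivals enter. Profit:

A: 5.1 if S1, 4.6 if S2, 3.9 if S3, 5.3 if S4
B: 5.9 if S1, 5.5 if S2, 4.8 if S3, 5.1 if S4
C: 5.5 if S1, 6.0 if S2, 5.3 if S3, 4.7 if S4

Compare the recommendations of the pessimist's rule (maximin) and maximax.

maximin → B; maximax → C (disagree)

Row minima: A=3.9, B=4.8, C=4.7
Best worst-case = 4.8 → B.
Row maxima: A=5.3, B=5.9, C=6.0
Best best-case = 6.0 → C.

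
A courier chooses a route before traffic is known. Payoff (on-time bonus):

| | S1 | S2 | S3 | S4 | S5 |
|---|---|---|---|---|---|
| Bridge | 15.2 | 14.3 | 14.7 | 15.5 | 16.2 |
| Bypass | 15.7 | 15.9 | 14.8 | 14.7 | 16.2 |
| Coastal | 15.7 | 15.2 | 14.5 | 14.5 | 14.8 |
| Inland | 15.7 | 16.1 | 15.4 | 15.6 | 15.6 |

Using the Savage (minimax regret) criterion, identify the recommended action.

Inland

Column bests: S1=15.7, S2=16.1, S3=15.4, S4=15.6, S5=16.2.
Bridge regrets: 0.5, 1.8, 0.7, 0.1, 0.0 → max 1.8
Bypass regrets: 0.0, 0.2, 0.6, 0.9, 0.0 → max 0.9
Coastal regrets: 0.0, 0.9, 0.9, 1.1, 1.4 → max 1.4
Inland regrets: 0.0, 0.0, 0.0, 0.0, 0.6 → max 0.6
Smallest max regret = 0.6 → Inland.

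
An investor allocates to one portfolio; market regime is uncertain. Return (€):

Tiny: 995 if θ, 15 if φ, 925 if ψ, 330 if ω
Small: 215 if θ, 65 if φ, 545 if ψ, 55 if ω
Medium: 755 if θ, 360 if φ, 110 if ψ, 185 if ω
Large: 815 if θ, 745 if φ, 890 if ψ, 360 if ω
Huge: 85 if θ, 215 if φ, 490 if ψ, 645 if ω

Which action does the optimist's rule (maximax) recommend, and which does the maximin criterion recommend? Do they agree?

maximax → Tiny; maximin → Large (disagree)

Row maxima: Tiny=995, Small=545, Medium=755, Large=890, Huge=645
Best best-case = 995 → Tiny.
Row minima: Tiny=15, Small=55, Medium=110, Large=360, Huge=85
Best worst-case = 360 → Large.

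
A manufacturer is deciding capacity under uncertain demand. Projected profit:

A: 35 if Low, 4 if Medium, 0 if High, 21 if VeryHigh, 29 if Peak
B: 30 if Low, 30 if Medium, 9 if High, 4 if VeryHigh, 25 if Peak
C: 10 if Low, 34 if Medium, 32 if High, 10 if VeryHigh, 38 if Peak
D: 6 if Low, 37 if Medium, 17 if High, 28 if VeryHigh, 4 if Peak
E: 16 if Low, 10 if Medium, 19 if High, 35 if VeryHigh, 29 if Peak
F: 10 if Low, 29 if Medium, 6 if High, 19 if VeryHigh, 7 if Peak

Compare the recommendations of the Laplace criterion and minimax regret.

Row averages: A=17.8, B=19.6, C=24.8, D=18.4, E=21.8, F=14.2
Highest average = 24.8 → C.
Column bests: Low=35, Medium=37, High=32, VeryHigh=35, Peak=38.
A regrets: 0, 33, 32, 14, 9 → max 33
B regrets: 5, 7, 23, 31, 13 → max 31
C regrets: 25, 3, 0, 25, 0 → max 25
D regrets: 29, 0, 15, 7, 34 → max 34
E regrets: 19, 27, 13, 0, 9 → max 27
F regrets: 25, 8, 26, 16, 31 → max 31
Smallest max regret = 25 → C.

laplace → C; minimax regret → C (agree)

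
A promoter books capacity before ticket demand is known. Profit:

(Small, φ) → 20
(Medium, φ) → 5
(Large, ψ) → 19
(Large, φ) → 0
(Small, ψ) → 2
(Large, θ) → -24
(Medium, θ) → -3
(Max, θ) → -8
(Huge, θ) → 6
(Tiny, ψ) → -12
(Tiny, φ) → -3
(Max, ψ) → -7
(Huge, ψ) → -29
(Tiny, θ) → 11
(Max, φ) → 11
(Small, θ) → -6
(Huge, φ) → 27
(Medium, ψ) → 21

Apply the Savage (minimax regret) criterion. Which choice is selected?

Small

Column bests: θ=11, φ=27, ψ=21.
Tiny regrets: 0, 30, 33 → max 33
Small regrets: 17, 7, 19 → max 19
Medium regrets: 14, 22, 0 → max 22
Large regrets: 35, 27, 2 → max 35
Huge regrets: 5, 0, 50 → max 50
Max regrets: 19, 16, 28 → max 28
Smallest max regret = 19 → Small.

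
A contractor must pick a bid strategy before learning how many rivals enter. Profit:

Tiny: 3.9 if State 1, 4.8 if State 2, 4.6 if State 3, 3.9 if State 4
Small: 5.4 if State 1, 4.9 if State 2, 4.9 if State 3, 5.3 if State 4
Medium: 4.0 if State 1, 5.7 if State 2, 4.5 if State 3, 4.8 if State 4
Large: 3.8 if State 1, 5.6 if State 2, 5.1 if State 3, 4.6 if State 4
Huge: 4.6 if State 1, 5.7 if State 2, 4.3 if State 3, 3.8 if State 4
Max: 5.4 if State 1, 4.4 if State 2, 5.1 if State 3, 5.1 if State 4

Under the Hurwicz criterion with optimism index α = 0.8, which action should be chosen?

Tiny: 0.8·4.8 + 0.2·3.9 = 4.62
Small: 0.8·5.4 + 0.2·4.9 = 5.3
Medium: 0.8·5.7 + 0.2·4.0 = 5.36
Large: 0.8·5.6 + 0.2·3.8 = 5.24
Huge: 0.8·5.7 + 0.2·3.8 = 5.32
Max: 0.8·5.4 + 0.2·4.4 = 5.2
Highest Hurwicz score = 5.36 → Medium.

Medium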